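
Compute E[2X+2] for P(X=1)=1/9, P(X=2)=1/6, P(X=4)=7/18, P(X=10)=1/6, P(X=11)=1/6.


E[2X+2] = sum(g(x)*P(x))
= 4*1/9 + 6*1/6 + 10*7/18 + 22*1/6 + 24*1/6
= 13

13


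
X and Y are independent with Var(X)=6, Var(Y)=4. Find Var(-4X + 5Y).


Independence => Cov(X,Y)=0
Var(-4X + 5Y) = (-4)^2*Var(X) + 5^2*Var(Y)
= 16*6 + 25*4 = 196

196


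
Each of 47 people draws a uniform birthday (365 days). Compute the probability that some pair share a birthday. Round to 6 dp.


P(all different) = prod((365-i)/365 for i=0..46) = 0.045226
P(at least one match) = 1 - 0.045226 = 0.954774

0.954774


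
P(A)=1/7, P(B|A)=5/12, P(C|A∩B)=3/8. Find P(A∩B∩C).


P(A∩B∩C) = P(A) * P(B|A) * P(C|A∩B)
= 1/7 * 5/12 * 3/8
= 5/84 * 3/8 = 5/224

5/224


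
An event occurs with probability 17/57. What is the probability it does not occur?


P(A') = 1 - P(A) = 1 - 17/57 = 40/57

40/57


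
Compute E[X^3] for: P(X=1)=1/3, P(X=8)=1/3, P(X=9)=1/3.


E[X^3] = sum(x^3 * P(x))
= 1*1/3 + 512*1/3 + 729*1/3
= 414

414


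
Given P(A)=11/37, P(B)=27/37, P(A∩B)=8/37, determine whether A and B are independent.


P(A)*P(B) = 11/37*27/37 = 297/1369
P(A∩B) = 8/37 != 297/1369, so not independent

No, A and B are not independent


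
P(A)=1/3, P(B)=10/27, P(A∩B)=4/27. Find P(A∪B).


P(A∪B) = P(A) + P(B) - P(A∩B)
= 1/3 + 10/27 - 4/27 = 5/9

5/9


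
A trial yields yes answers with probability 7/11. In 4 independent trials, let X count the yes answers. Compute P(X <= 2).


P(X<=2) = P(X=0) + P(X=1) + P(X=2)
= 256/14641 + 1792/14641 + 4704/14641
= 6752/14641

6752/14641


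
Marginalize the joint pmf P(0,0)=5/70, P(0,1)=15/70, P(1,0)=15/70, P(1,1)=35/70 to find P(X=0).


P(X=0) = P(0,0)+P(0,1) = 5/70 + 15/70 = 20/70 = 2/7

2/7


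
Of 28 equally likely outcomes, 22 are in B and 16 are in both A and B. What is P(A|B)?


P(A|B) = P(A∩B)/P(B) = (16/28)/(22/28) = 16/22 = 8/11

8/11


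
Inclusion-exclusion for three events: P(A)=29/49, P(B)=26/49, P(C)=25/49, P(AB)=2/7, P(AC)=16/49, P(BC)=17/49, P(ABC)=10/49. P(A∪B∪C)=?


P(A∪B∪C) = P(A)+P(B)+P(C) - P(AB)-P(AC)-P(BC) + P(ABC)
= 29/49+26/49+25/49 - 2/7-16/49-17/49 + 10/49
= 43/49

43/49


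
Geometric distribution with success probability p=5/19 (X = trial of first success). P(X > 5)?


P(X > 5) = P(first 5 trials all fail) = (1-p)^5 = (14/19)^5 = 537824/2476099

537824/2476099


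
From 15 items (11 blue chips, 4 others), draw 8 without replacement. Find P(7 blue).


P(X=7) = C(11,7)*C(4,1) / C(15,8)
= 330*4 / 6435
= 1320/6435 = 8/39

8/39


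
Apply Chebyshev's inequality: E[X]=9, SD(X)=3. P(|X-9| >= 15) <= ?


k = 15/3 = 5
Chebyshev: P(|X-mu| >= k*sigma) <= 1/k^2 = 1/5^2 = 1/25

1/25


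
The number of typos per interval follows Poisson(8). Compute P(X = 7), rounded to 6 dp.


P(X=7) = e^(-8) * 8^7 / 7!
≈ 0.0003354626279 * 2097152 / 5040
≈ 0.139587

0.139587


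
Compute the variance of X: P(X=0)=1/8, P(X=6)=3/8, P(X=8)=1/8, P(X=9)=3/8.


E[X] = 53/8, E[X^2] = 415/8
Var(X) = E[X^2] - (E[X])^2 = 415/8 - (53/8)^2 = 511/64

511/64


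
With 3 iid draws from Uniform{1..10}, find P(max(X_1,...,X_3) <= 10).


P(max <= 10) = P(all X_i <= 10) = (P(X_1 <= 10))^3
= (10/10)^3 = 1^3 = 1

1


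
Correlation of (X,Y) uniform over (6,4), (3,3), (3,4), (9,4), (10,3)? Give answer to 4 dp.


Cov(X,Y) = -0.1200, Var(X) = 8.5600, Var(Y) = 0.2400
rho = Cov/(sqrt(VarX)*sqrt(VarY)) = -0.0837

-0.0837


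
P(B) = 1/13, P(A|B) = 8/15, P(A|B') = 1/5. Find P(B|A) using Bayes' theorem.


P(A) = P(A|B)P(B) + P(A|B')P(B') = 8/15*1/13 + 1/5*12/13 = 44/195
P(B|A) = P(A|B)P(B)/P(A) = (8/195)/(44/195) = 2/11

2/11


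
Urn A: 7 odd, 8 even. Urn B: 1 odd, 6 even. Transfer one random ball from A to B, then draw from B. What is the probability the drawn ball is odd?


P(transfer odd) = 7/15; P(transfer even) = 8/15
If odd transferred: Urn II has 2 odd of 8, so P(odd|odd moved) = 1/4
If even transferred: Urn II has 1 odd of 8, so P(odd|even moved) = 1/8
By total probability: P(odd) = 7/15*1/4 + 8/15*1/8 = 11/60

11/60


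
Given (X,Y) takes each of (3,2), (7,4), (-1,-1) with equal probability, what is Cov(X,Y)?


E[X]=3, E[Y]=5/3, E[XY]=35/3
Cov(X,Y) = E[XY] - E[X]E[Y] = 35/3 - 3*5/3 = 20/3

20/3


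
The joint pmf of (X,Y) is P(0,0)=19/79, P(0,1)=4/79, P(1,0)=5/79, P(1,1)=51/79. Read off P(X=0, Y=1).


Read from table: P(X=0, Y=1) = 4/79

4/79


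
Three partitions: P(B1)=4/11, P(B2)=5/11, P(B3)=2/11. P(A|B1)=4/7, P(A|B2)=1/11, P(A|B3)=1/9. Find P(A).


P(A) = P(A|B1)P(B1) + P(A|B2)P(B2) + P(A|B3)P(B3)
= 4/7*4/11 + 1/11*5/11 + 1/9*2/11
= 16/77 + 5/121 + 2/99 = 2053/7623

2053/7623


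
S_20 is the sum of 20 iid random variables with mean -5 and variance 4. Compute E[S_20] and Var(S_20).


E[S_n] = n*mu = 20*-5 = -100
Var(S_n) = n*sigma^2 = 20*4 = 80

E[S_20]=-100, Var(S_20)=80


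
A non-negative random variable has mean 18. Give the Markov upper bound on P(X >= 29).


Markov: P(X >= a) <= E[X]/a
P(X >= 29) <= 18/29

18/29


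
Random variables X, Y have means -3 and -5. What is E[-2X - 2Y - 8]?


E[-2X - 2Y - 8] = -2*E[X] - 2*E[Y] - 8
= (-2)*(-3) + (-2)*(-5) + (-8)
= 6 + 10 - 8 = 8

8


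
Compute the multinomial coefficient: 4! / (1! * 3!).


4! = 24
Denominator: 1!=1 * 3!=6
Coefficient = 24 / 6 = 4

4


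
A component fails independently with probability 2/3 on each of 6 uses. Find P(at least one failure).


P(at least one) = 1 - P(none)
P(none) = (1 - 2/3)^6 = (1/3)^6 = 1/729
P(at least one) = 1 - 1/729 = 728/729

728/729


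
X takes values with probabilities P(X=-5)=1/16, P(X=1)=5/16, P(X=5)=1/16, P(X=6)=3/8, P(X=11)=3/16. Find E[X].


E[X] = sum(x * P(x))
= -5*1/16 + 1*5/16 + 5*1/16 + 6*3/8 + 11*3/16
= 37/8

37/8


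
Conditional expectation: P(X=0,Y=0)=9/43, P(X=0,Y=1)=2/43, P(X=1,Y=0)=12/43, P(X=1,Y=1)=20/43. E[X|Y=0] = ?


P(Y=0) = 21/43
E[X|Y=0] = (0*9 + 1*12)/21 = 12/21 = 4/7

4/7


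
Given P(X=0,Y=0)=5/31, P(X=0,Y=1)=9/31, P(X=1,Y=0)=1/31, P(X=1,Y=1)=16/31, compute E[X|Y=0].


P(Y=0) = 6/31
E[X|Y=0] = (0*5 + 1*1)/6 = 1/6

1/6


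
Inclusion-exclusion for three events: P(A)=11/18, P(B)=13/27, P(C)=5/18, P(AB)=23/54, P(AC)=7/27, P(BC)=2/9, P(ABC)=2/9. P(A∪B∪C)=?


P(A∪B∪C) = P(A)+P(B)+P(C) - P(AB)-P(AC)-P(BC) + P(ABC)
= 11/18+13/27+5/18 - 23/54-7/27-2/9 + 2/9
= 37/54

37/54


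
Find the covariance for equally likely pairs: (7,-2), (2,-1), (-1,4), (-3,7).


E[X]=5/4, E[Y]=2, E[XY]=-41/4
Cov(X,Y) = E[XY] - E[X]E[Y] = -41/4 - 5/4*2 = -51/4

-51/4


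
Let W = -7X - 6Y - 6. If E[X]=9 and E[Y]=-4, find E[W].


E[-7X - 6Y - 6] = -7*E[X] - 6*E[Y] - 6
= (-7)*(9) + (-6)*(-4) + (-6)
= -63 + 24 - 6 = -45

-45


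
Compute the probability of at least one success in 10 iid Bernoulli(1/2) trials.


P(at least one) = 1 - P(none)
P(none) = (1 - 1/2)^10 = (1/2)^10 = 1/1024
P(at least one) = 1 - 1/1024 = 1023/1024

1023/1024


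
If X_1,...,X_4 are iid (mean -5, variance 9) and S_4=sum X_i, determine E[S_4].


E[S_n] = n*E[X_1] = 4*-5 = -20

-20


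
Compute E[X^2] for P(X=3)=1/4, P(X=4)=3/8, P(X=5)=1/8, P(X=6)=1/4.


E[X^2] = sum(g(x)*P(x))
= 9*1/4 + 16*3/8 + 25*1/8 + 36*1/4
= 163/8

163/8


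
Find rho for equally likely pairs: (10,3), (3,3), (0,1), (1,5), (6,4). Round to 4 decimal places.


Cov(X,Y) = 0.8000, Var(X) = 13.2000, Var(Y) = 1.7600
rho = Cov/(sqrt(VarX)*sqrt(VarY)) = 0.1660

0.1660


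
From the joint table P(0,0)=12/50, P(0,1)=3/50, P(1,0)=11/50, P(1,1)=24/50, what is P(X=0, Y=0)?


Read from table: P(X=0, Y=0) = 12/50 = 6/25

6/25


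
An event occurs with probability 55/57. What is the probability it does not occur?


P(A') = 1 - P(A) = 1 - 55/57 = 2/57

2/57


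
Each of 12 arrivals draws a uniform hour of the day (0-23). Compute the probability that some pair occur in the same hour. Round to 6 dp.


P(all different) = prod((24-i)/24 for i=0..11) = 0.035468
P(at least one match) = 1 - 0.035468 = 0.964532

0.964532


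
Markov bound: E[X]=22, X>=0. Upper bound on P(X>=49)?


Markov: P(X >= a) <= E[X]/a
P(X >= 49) <= 22/49

22/49


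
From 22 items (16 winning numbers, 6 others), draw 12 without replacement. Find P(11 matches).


P(X=11) = C(16,11)*C(6,1) / C(22,12)
= 4368*6 / 646646
= 26208/646646 = 144/3553

144/3553


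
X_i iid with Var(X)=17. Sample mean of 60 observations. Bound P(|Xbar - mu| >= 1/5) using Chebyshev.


Var(Xbar) = Var(X)/n = 17/60
Chebyshev: P(|Xbar-mu| >= 1/5) <= Var(Xbar)/(1/5)^2 = (17/60)/(1/25) = 85/12
Bound exceeds 1, so trivial bound: 1

1


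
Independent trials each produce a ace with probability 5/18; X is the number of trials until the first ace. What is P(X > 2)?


P(X > 2) = P(first 2 trials all fail) = (1-p)^2 = (13/18)^2 = 169/324

169/324


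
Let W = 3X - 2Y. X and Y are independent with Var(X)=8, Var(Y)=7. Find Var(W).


Independence => Cov(X,Y)=0
Var(3X - 2Y) = 3^2*Var(X) + (-2)^2*Var(Y)
= 9*8 + 4*7 = 100

100


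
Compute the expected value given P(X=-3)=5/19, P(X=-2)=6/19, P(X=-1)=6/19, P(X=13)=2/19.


E[X] = sum(x * P(x))
= -3*5/19 - 2*6/19 - 1*6/19 + 13*2/19
= -7/19

-7/19


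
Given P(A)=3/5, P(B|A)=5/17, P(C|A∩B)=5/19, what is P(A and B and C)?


P(A∩B∩C) = P(A) * P(B|A) * P(C|A∩B)
= 3/5 * 5/17 * 5/19
= 3/17 * 5/19 = 15/323

15/323


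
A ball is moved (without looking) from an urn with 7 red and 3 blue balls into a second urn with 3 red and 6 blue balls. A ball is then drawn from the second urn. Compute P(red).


P(transfer red) = 7/10; P(transfer blue) = 3/10
If red transferred: Urn II has 4 red of 10, so P(red|red moved) = 2/5
If blue transferred: Urn II has 3 red of 10, so P(red|blue moved) = 3/10
By total probability: P(red) = 7/10*2/5 + 3/10*3/10 = 37/100

37/100


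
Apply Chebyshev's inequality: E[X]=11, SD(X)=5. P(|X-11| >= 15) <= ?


k = 15/5 = 3
Chebyshev: P(|X-mu| >= k*sigma) <= 1/k^2 = 1/3^2 = 1/9

1/9


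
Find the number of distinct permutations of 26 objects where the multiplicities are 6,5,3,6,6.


26! = 403291461126605635584000000
Denominator: 6!=720 * 5!=120 * 3!=6 * 6!=720 * 6!=720
Coefficient = 403291461126605635584000000 / 268738560000 = 1500683270486400

1500683270486400


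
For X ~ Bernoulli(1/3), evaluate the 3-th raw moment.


For Bernoulli: X in {0,1}
E[X^3] = 0^3*(1-1/3) + 1^3*1/3 = 1/3

1/3


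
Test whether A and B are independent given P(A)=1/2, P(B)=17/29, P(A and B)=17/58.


P(A)*P(B) = 1/2*17/29 = 17/58
P(A∩B) = 17/58, which equals P(A)P(B), so independent

Yes, A and B are independent


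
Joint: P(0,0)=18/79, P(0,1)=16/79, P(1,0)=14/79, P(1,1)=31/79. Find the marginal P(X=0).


P(X=0) = P(0,0)+P(0,1) = 18/79 + 16/79 = 34/79

34/79


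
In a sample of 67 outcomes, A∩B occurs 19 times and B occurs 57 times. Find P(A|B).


P(A|B) = P(A∩B)/P(B) = (19/67)/(57/67) = 19/57 = 1/3

1/3


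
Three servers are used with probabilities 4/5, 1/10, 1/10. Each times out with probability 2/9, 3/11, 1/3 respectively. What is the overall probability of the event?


P(A) = P(A|B1)P(B1) + P(A|B2)P(B2) + P(A|B3)P(B3)
= 2/9*4/5 + 3/11*1/10 + 1/3*1/10
= 8/45 + 3/110 + 1/30 = 118/495

118/495


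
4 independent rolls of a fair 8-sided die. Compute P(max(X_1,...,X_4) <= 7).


P(max <= 7) = P(all X_i <= 7) = (P(X_1 <= 7))^4
= (7/8)^4 = 2401/4096

2401/4096


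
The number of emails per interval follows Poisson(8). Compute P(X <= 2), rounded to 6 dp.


P(X<=2) = e^(-8)*8^0/0! + e^(-8)*8^1/1! + e^(-8)*8^2/2!
≈ 0.0003354626 + 0.0026837010 + 0.0107348041
= 0.0137539677
≈ 0.013754

0.013754


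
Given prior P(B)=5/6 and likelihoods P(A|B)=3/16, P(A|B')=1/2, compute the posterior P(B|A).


P(A) = P(A|B)P(B) + P(A|B')P(B') = 3/16*5/6 + 1/2*1/6 = 23/96
P(B|A) = P(A|B)P(B)/P(A) = (5/32)/(23/96) = 15/23

15/23


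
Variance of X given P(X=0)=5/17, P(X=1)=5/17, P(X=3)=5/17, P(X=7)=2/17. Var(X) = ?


E[X] = 2, E[X^2] = 148/17
Var(X) = E[X^2] - (E[X])^2 = 148/17 - (2)^2 = 80/17

80/17


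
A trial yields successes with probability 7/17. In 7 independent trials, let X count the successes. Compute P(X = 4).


P(X=4) = C(7,4) * p^4 * (1-p)^3
= 35 * 2401/83521 * 1000/4913
= 84035000/410338673

84035000/410338673


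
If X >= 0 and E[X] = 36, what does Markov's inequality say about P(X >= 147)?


Markov: P(X >= a) <= E[X]/a
P(X >= 147) <= 36/147 = 12/49

12/49


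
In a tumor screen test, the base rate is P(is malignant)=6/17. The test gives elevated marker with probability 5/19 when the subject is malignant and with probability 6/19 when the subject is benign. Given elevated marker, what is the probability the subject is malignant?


P(A) = P(A|B)P(B) + P(A|B')P(B') = 5/19*6/17 + 6/19*11/17 = 96/323
P(B|A) = P(A|B)P(B)/P(A) = (30/323)/(96/323) = 5/16

5/16


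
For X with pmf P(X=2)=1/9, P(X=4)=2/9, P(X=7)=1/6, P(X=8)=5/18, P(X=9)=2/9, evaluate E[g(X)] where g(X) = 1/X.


E[1/X] = sum(g(x)*P(x))
= 1/2*1/9 + 1/4*2/9 + 1/7*1/6 + 1/8*5/18 + 1/9*2/9
= 1763/9072

1763/9072


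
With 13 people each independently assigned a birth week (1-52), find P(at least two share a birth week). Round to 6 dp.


P(all different) = prod((52-i)/52 for i=0..12) = 0.194545
P(at least one match) = 1 - 0.194545 = 0.805455

0.805455


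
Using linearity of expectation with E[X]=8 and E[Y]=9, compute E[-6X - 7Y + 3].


E[-6X - 7Y + 3] = -6*E[X] - 7*E[Y] + 3
= (-6)*(8) + (-7)*(9) + (3)
= -48 - 63 + 3 = -108

-108


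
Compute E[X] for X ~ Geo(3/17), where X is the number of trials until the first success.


For geometric (trials until first success), E[X] = 1/p = 1/(3/17) = 17/3

17/3


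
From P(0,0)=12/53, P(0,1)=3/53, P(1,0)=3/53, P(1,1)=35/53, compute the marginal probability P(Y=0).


P(Y=0) = P(0,0)+P(1,0) = 12/53 + 3/53 = 15/53

15/53


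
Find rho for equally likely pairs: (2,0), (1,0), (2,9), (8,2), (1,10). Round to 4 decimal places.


Cov(X,Y) = -2.9600, Var(X) = 6.9600, Var(Y) = 19.3600
rho = Cov/(sqrt(VarX)*sqrt(VarY)) = -0.2550

-0.2550


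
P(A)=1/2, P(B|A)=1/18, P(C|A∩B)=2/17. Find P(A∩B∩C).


P(A∩B∩C) = P(A) * P(B|A) * P(C|A∩B)
= 1/2 * 1/18 * 2/17
= 1/36 * 2/17 = 1/306

1/306


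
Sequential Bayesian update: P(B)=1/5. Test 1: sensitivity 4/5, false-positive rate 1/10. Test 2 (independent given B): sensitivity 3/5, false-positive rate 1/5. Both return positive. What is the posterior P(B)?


After test 1: P(+) = 4/5*1/5 + 1/10*4/5 = 6/25
P(B|+) = (4/25)/(6/25) = 2/3
After test 2 (use post1 as new prior): P(+) = 3/5*2/3 + 1/5*1/3 = 7/15
P(B|+,+) = (2/5)/(7/15) = 6/7

6/7


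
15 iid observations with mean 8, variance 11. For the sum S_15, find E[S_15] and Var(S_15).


E[S_n] = n*mu = 15*8 = 120
Var(S_n) = n*sigma^2 = 15*11 = 165

E[S_15]=120, Var(S_15)=165


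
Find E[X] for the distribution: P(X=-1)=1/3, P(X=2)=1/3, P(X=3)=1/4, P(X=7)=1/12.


E[X] = sum(x * P(x))
= -1*1/3 + 2*1/3 + 3*1/4 + 7*1/12
= 5/3

5/3


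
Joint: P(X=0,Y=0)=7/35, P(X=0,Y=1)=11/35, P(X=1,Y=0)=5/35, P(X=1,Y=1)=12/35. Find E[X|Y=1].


P(Y=1) = 23/35
E[X|Y=1] = (0*11 + 1*12)/23 = 12/23

12/23


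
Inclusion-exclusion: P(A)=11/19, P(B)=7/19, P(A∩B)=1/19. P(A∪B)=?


P(A∪B) = P(A) + P(B) - P(A∩B)
= 11/19 + 7/19 - 1/19 = 17/19

17/19


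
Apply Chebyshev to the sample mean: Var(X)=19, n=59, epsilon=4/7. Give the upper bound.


Var(Xbar) = Var(X)/n = 19/59
Chebyshev: P(|Xbar-mu| >= 4/7) <= Var(Xbar)/(4/7)^2 = (19/59)/(16/49) = 931/944

931/944


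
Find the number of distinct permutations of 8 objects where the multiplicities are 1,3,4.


8! = 40320
Denominator: 1!=1 * 3!=6 * 4!=24
Coefficient = 40320 / 144 = 280

280


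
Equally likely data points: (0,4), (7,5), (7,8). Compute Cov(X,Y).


E[X]=14/3, E[Y]=17/3, E[XY]=91/3
Cov(X,Y) = E[XY] - E[X]E[Y] = 91/3 - 14/3*17/3 = 35/9

35/9


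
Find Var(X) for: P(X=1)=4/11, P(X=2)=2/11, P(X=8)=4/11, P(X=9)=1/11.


E[X] = 49/11, E[X^2] = 349/11
Var(X) = E[X^2] - (E[X])^2 = 349/11 - (49/11)^2 = 1438/121

1438/121


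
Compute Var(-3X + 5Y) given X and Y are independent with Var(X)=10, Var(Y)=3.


Independence => Cov(X,Y)=0
Var(-3X + 5Y) = (-3)^2*Var(X) + 5^2*Var(Y)
= 9*10 + 25*3 = 165

165


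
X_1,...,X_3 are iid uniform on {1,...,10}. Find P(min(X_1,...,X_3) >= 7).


P(min >= 7) = P(all X_i >= 7) = (P(X_1 >= 7))^3
= (4/10)^3 = (2/5)^3 = 8/125

8/125


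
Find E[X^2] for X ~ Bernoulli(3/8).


For Bernoulli: X in {0,1}
E[X^2] = 0^2*(1-3/8) + 1^2*3/8 = 3/8

3/8


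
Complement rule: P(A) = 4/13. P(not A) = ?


P(A') = 1 - P(A) = 1 - 4/13 = 9/13

9/13


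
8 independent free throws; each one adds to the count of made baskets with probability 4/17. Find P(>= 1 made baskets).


P(at least one) = 1 - P(none)
P(none) = (1 - 4/17)^8 = (13/17)^8 = 815730721/6975757441
P(at least one) = 1 - 815730721/6975757441 = 6160026720/6975757441

6160026720/6975757441


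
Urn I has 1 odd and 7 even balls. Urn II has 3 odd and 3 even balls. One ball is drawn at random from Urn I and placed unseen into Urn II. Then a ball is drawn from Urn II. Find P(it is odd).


P(transfer odd) = 1/8; P(transfer even) = 7/8
If odd transferred: Urn II has 4 odd of 7, so P(odd|odd moved) = 4/7
If even transferred: Urn II has 3 odd of 7, so P(odd|even moved) = 3/7
By total probability: P(odd) = 1/8*4/7 + 7/8*3/7 = 25/56

25/56


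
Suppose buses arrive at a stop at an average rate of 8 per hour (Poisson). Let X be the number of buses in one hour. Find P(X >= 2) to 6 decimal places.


P(X>=2) = 1 - P(X<=1) = 1 - (e^(-8)*8^0/0! + e^(-8)*8^1/1!)
≈ 1 - (0.0003354626 + 0.0026837010)
= 1 - 0.0030191636 = 0.9969808364
≈ 0.996981

0.996981


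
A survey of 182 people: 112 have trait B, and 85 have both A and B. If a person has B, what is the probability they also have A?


P(A|B) = P(A∩B)/P(B) = (85/182)/(112/182) = 85/112

85/112


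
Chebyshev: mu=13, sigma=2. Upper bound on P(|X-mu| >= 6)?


k = 6/2 = 3
Chebyshev: P(|X-mu| >= k*sigma) <= 1/k^2 = 1/3^2 = 1/9

1/9


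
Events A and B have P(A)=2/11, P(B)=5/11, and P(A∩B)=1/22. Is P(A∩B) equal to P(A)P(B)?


P(A)*P(B) = 2/11*5/11 = 10/121
P(A∩B) = 1/22 != 10/121, so not independent

No, A and B are not independent


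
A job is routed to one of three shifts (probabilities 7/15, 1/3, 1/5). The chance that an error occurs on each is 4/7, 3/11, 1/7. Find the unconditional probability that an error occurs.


P(A) = P(A|B1)P(B1) + P(A|B2)P(B2) + P(A|B3)P(B3)
= 4/7*7/15 + 3/11*1/3 + 1/7*1/5
= 4/15 + 1/11 + 1/35 = 446/1155

446/1155


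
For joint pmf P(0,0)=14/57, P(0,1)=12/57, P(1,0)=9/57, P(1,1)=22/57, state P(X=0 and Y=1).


Read from table: P(X=0, Y=1) = 12/57 = 4/19

4/19


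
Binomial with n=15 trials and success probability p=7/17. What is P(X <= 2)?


P(X<=2) = P(X=0) + P(X=1) + P(X=2)
= 1000000000000000/2862423051509815793 + 10500000000000000/2862423051509815793 + 51450000000000000/2862423051509815793
= 62950000000000000/2862423051509815793

62950000000000000/2862423051509815793


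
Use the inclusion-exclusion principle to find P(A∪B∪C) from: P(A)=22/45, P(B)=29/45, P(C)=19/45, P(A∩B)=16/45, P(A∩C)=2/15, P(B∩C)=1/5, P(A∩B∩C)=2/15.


P(A∪B∪C) = P(A)+P(B)+P(C) - P(AB)-P(AC)-P(BC) + P(ABC)
= 22/45+29/45+19/45 - 16/45-2/15-1/5 + 2/15
= 1

1


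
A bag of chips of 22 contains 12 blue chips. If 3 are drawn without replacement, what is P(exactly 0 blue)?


P(X=0) = C(12,0)*C(10,3) / C(22,3)
= 1*120 / 1540
= 120/1540 = 6/77

6/77


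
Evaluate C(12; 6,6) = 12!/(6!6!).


12! = 479001600
Denominator: 6!=720 * 6!=720
Coefficient = 479001600 / 518400 = 924

924


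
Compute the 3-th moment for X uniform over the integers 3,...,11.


E[X^3] = (1/9) * sum(x^3 for x=3..11)
= 4347/9 = 483

483


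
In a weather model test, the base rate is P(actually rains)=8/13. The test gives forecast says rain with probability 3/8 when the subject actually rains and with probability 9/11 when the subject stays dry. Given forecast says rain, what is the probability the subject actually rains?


P(A) = P(A|B)P(B) + P(A|B')P(B') = 3/8*8/13 + 9/11*5/13 = 6/11
P(B|A) = P(A|B)P(B)/P(A) = (3/13)/(6/11) = 11/26

11/26


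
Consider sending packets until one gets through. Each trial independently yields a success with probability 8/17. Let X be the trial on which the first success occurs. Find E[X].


For geometric (trials until first success), E[X] = 1/p = 1/(8/17) = 17/8

17/8


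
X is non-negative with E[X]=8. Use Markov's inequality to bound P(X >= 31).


Markov: P(X >= a) <= E[X]/a
P(X >= 31) <= 8/31

8/31


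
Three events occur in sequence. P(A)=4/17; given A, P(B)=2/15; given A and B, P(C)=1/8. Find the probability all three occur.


P(A∩B∩C) = P(A) * P(B|A) * P(C|A∩B)
= 4/17 * 2/15 * 1/8
= 8/255 * 1/8 = 1/255

1/255


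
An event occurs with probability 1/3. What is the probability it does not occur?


P(A') = 1 - P(A) = 1 - 1/3 = 2/3

2/3


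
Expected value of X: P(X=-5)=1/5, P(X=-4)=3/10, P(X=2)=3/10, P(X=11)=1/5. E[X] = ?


E[X] = sum(x * P(x))
= -5*1/5 - 4*3/10 + 2*3/10 + 11*1/5
= 3/5

3/5


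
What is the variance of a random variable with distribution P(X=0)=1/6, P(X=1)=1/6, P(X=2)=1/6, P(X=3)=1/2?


E[X] = 2, E[X^2] = 16/3
Var(X) = E[X^2] - (E[X])^2 = 16/3 - (2)^2 = 4/3

4/3


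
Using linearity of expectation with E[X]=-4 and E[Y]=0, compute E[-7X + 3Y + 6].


E[-7X + 3Y + 6] = -7*E[X] + 3*E[Y] + 6
= (-7)*(-4) + (3)*(0) + (6)
= 28 + 0 + 6 = 34

34


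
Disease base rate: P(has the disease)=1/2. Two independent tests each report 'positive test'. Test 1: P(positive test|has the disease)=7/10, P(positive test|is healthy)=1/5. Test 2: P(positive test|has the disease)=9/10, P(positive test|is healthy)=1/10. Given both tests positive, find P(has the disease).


After test 1: P(+) = 7/10*1/2 + 1/5*1/2 = 9/20
P(B|+) = (7/20)/(9/20) = 7/9
After test 2 (use post1 as new prior): P(+) = 9/10*7/9 + 1/10*2/9 = 13/18
P(B|+,+) = (7/10)/(13/18) = 63/65

63/65


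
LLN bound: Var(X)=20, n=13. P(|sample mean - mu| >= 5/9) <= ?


Var(Xbar) = Var(X)/n = 20/13
Chebyshev: P(|Xbar-mu| >= 5/9) <= Var(Xbar)/(5/9)^2 = (20/13)/(25/81) = 324/65
Bound exceeds 1, so trivial bound: 1

1


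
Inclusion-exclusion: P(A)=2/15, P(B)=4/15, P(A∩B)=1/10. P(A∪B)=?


P(A∪B) = P(A) + P(B) - P(A∩B)
= 2/15 + 4/15 - 1/10 = 3/10

3/10


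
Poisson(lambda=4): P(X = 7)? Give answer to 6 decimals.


P(X=7) = e^(-4) * 4^7 / 7!
≈ 0.01831563889 * 16384 / 5040
≈ 0.059540

0.059540


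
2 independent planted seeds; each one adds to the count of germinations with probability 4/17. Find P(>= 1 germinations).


P(at least one) = 1 - P(none)
P(none) = (1 - 4/17)^2 = (13/17)^2 = 169/289
P(at least one) = 1 - 169/289 = 120/289

120/289


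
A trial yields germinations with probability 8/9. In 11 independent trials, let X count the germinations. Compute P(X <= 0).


P(X<=0) = P(X=0)
= 1/31381059609
= 1/31381059609

1/31381059609


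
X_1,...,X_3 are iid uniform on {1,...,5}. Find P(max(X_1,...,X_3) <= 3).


P(max <= 3) = P(all X_i <= 3) = (P(X_1 <= 3))^3
= (3/5)^3 = 27/125

27/125


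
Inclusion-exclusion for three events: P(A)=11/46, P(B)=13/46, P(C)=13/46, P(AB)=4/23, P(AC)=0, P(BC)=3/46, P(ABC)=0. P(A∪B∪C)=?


P(A∪B∪C) = P(A)+P(B)+P(C) - P(AB)-P(AC)-P(BC) + P(ABC)
= 11/46+13/46+13/46 - 4/23-0-3/46 + 0
= 13/23

13/23


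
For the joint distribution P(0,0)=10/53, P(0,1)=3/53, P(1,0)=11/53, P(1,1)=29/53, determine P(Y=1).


P(Y=1) = P(0,1)+P(1,1) = 3/53 + 29/53 = 32/53

32/53


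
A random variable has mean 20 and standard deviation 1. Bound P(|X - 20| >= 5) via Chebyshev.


k = 5/1 = 5
Chebyshev: P(|X-mu| >= k*sigma) <= 1/k^2 = 1/5^2 = 1/25

1/25


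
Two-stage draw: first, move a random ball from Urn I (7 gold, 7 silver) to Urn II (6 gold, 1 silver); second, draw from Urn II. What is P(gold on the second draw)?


P(transfer gold) = 7/14 = 1/2; P(transfer silver) = 1/2
If gold transferred: Urn II has 7 gold of 8, so P(gold|gold moved) = 7/8
If silver transferred: Urn II has 6 gold of 8, so P(gold|silver moved) = 3/4
By total probability: P(gold) = 1/2*7/8 + 1/2*3/4 = 13/16

13/16


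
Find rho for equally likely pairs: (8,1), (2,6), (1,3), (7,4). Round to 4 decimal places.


Cov(X,Y) = -3.0000, Var(X) = 9.2500, Var(Y) = 3.2500
rho = Cov/(sqrt(VarX)*sqrt(VarY)) = -0.5472

-0.5472


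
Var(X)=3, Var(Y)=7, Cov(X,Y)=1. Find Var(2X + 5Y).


Var(2X + 5Y) = 2^2*Var(X) + 5^2*Var(Y) + 2*2*5*Cov(X,Y)
= 4*3 + 25*7 + 20*1
= 12 + 175 + 20 = 207

207


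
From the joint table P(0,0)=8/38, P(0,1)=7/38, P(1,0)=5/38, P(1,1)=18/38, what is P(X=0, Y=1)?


Read from table: P(X=0, Y=1) = 7/38

7/38


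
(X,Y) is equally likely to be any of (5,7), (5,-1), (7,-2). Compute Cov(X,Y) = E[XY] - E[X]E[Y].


E[X]=17/3, E[Y]=4/3, E[XY]=16/3
Cov(X,Y) = E[XY] - E[X]E[Y] = 16/3 - 17/3*4/3 = -20/9

-20/9


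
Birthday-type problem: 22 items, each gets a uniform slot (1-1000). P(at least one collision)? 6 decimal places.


P(all different) = prod((1000-i)/1000 for i=0..21) = 0.792412
P(at least one match) = 1 - 0.792412 = 0.207588

0.207588


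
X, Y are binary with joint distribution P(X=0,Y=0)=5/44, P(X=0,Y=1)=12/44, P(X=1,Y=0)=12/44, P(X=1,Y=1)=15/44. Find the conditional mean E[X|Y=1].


P(Y=1) = 27/44
E[X|Y=1] = (0*12 + 1*15)/27 = 15/27 = 5/9

5/9


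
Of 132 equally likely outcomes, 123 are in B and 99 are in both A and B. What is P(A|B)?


P(A|B) = P(A∩B)/P(B) = (99/132)/(123/132) = 99/123 = 33/41

33/41


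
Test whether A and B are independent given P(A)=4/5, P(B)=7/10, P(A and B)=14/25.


P(A)*P(B) = 4/5*7/10 = 14/25
P(A∩B) = 14/25, which equals P(A)P(B), so independent

Yes, A and B are independent


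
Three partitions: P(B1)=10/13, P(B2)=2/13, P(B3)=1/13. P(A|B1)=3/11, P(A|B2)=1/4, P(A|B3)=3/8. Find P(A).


P(A) = P(A|B1)P(B1) + P(A|B2)P(B2) + P(A|B3)P(B3)
= 3/11*10/13 + 1/4*2/13 + 3/8*1/13
= 30/143 + 1/26 + 3/104 = 317/1144

317/1144


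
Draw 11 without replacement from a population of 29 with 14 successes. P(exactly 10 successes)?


P(X=10) = C(14,10)*C(15,1) / C(29,11)
= 1001*15 / 34597290
= 15015/34597290 = 11/25346

11/25346


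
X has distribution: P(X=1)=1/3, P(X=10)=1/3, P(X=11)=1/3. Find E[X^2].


E[X^2] = sum(g(x)*P(x))
= 1*1/3 + 100*1/3 + 121*1/3
= 74

74


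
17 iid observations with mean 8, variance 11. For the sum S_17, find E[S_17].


E[S_n] = n*E[X_1] = 17*8 = 136

136


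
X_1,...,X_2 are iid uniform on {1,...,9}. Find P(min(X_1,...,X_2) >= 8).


P(min >= 8) = P(all X_i >= 8) = (P(X_1 >= 8))^2
= (2/9)^2 = 4/81

4/81


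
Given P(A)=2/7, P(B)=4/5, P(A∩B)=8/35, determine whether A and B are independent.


P(A)*P(B) = 2/7*4/5 = 8/35
P(A∩B) = 8/35, which equals P(A)P(B), so independent

Yes, A and B are independent


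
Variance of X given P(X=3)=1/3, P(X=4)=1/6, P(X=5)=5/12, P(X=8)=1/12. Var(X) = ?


E[X] = 53/12, E[X^2] = 257/12
Var(X) = E[X^2] - (E[X])^2 = 257/12 - (53/12)^2 = 275/144

275/144


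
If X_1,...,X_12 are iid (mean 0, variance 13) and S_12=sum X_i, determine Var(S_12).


By independence, Var(S_n) = n*Var(X_1) = 12*13 = 156

156


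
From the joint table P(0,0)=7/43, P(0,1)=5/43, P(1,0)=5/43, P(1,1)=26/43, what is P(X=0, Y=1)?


Read from table: P(X=0, Y=1) = 5/43

5/43


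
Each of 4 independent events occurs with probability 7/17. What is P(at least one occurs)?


P(at least one) = 1 - P(none)
P(none) = (1 - 7/17)^4 = (10/17)^4 = 10000/83521
P(at least one) = 1 - 10000/83521 = 73521/83521

73521/83521


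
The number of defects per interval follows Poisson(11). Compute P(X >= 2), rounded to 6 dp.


P(X>=2) = 1 - P(X<=1) = 1 - (e^(-11)*11^0/0! + e^(-11)*11^1/1!)
≈ 1 - (0.0000167017 + 0.0001837187)
= 1 - 0.0002004204 = 0.9997995796
≈ 0.999800

0.999800


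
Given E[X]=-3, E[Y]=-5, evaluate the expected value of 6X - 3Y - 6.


E[6X - 3Y - 6] = 6*E[X] - 3*E[Y] - 6
= (6)*(-3) + (-3)*(-5) + (-6)
= -18 + 15 - 6 = -9

-9


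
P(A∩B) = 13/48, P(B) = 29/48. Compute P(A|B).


P(A|B) = P(A∩B)/P(B) = (13/48)/(29/48) = 13/29

13/29


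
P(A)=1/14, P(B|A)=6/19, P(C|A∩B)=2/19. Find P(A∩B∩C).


P(A∩B∩C) = P(A) * P(B|A) * P(C|A∩B)
= 1/14 * 6/19 * 2/19
= 3/133 * 2/19 = 6/2527

6/2527


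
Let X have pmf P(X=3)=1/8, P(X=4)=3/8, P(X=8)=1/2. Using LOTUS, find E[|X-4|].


E[|X-4|] = sum(g(x)*P(x))
= 1*1/8 + 0*3/8 + 4*1/2
= 17/8

17/8


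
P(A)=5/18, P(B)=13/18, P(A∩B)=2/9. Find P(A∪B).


P(A∪B) = P(A) + P(B) - P(A∩B)
= 5/18 + 13/18 - 2/9 = 7/9

7/9


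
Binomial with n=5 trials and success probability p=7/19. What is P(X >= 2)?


P(X>=2) = P(X=2) + P(X=3) + P(X=4) + P(X=5)
= 846720/2476099 + 493920/2476099 + 144060/2476099 + 16807/2476099
= 1501507/2476099

1501507/2476099


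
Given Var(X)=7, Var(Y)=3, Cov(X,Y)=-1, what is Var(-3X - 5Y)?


Var(-3X - 5Y) = (-3)^2*Var(X) + (-5)^2*Var(Y) + 2*(-3)*(-5)*Cov(X,Y)
= 9*7 + 25*3 + 30*(-1)
= 63 + 75 - 30 = 108

108


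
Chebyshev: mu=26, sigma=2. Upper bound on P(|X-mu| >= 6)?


k = 6/2 = 3
Chebyshev: P(|X-mu| >= k*sigma) <= 1/k^2 = 1/3^2 = 1/9

1/9


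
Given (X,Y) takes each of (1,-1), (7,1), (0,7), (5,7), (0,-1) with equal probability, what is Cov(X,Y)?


E[X]=13/5, E[Y]=13/5, E[XY]=41/5
Cov(X,Y) = E[XY] - E[X]E[Y] = 41/5 - 13/5*13/5 = 36/25

36/25


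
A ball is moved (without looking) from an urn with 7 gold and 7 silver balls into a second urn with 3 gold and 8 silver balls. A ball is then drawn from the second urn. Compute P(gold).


P(transfer gold) = 7/14 = 1/2; P(transfer silver) = 1/2
If gold transferred: Urn II has 4 gold of 12, so P(gold|gold moved) = 1/3
If silver transferred: Urn II has 3 gold of 12, so P(gold|silver moved) = 1/4
By total probability: P(gold) = 1/2*1/3 + 1/2*1/4 = 7/24

7/24


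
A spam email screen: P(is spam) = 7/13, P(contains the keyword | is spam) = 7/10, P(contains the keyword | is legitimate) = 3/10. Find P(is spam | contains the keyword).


P(A) = P(A|B)P(B) + P(A|B')P(B') = 7/10*7/13 + 3/10*6/13 = 67/130
P(B|A) = P(A|B)P(B)/P(A) = (49/130)/(67/130) = 49/67

49/67


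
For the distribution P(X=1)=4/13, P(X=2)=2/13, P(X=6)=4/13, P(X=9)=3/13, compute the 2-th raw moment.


E[X^2] = sum(x^2 * P(x))
= 1*4/13 + 4*2/13 + 36*4/13 + 81*3/13
= 399/13

399/13


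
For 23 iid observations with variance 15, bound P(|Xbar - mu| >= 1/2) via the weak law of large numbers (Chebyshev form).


Var(Xbar) = Var(X)/n = 15/23
Chebyshev: P(|Xbar-mu| >= 1/2) <= Var(Xbar)/(1/2)^2 = (15/23)/(1/4) = 60/23
Bound exceeds 1, so trivial bound: 1

1


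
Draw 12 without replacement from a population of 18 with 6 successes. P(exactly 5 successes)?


P(X=5) = C(6,5)*C(12,7) / C(18,12)
= 6*792 / 18564
= 4752/18564 = 396/1547

396/1547


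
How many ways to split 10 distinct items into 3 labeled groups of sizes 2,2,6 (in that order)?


10! = 3628800
Denominator: 2!=2 * 2!=2 * 6!=720
Coefficient = 3628800 / 2880 = 1260

1260


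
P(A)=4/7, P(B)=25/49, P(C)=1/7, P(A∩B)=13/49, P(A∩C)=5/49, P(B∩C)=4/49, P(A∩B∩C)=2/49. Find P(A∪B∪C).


P(A∪B∪C) = P(A)+P(B)+P(C) - P(AB)-P(AC)-P(BC) + P(ABC)
= 4/7+25/49+1/7 - 13/49-5/49-4/49 + 2/49
= 40/49

40/49


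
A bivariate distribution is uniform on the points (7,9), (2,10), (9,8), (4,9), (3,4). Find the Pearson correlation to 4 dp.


Cov(X,Y) = 0.6000, Var(X) = 6.8000, Var(Y) = 4.4000
rho = Cov/(sqrt(VarX)*sqrt(VarY)) = 0.1097

0.1097


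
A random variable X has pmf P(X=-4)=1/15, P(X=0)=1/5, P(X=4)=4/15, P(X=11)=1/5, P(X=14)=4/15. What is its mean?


E[X] = sum(x * P(x))
= -4*1/15 + 0*1/5 + 4*4/15 + 11*1/5 + 14*4/15
= 101/15

101/15


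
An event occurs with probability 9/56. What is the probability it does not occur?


P(A') = 1 - P(A) = 1 - 9/56 = 47/56

47/56


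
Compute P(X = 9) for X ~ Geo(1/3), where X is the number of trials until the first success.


P(X=9) = (1-p)^8 * p = (2/3)^8 * 1/3
= 256/6561 * 1/3 = 256/19683

256/19683


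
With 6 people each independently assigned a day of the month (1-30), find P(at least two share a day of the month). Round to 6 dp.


P(all different) = prod((30-i)/30 for i=0..5) = 0.586444
P(at least one match) = 1 - 0.586444 = 0.413556

0.413556


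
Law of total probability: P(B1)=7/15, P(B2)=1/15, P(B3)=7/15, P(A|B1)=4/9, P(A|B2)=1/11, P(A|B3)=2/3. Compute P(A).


P(A) = P(A|B1)P(B1) + P(A|B2)P(B2) + P(A|B3)P(B3)
= 4/9*7/15 + 1/11*1/15 + 2/3*7/15
= 28/135 + 1/165 + 14/45 = 779/1485

779/1485


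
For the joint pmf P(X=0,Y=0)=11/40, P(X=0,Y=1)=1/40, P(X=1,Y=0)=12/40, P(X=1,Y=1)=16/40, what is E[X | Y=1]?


P(Y=1) = 17/40
E[X|Y=1] = (0*1 + 1*16)/17 = 16/17

16/17


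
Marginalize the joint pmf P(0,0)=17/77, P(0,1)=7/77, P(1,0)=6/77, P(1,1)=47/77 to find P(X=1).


P(X=1) = P(1,0)+P(1,1) = 6/77 + 47/77 = 53/77

53/77


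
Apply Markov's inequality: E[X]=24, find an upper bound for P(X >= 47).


Markov: P(X >= a) <= E[X]/a
P(X >= 47) <= 24/47

24/47


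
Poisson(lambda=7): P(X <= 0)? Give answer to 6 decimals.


P(X<=0) = e^(-7)*7^0/0!
≈ 0.0009118820
≈ 0.000912

0.000912


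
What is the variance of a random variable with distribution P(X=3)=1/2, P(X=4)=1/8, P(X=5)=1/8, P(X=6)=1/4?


E[X] = 33/8, E[X^2] = 149/8
Var(X) = E[X^2] - (E[X])^2 = 149/8 - (33/8)^2 = 103/64

103/64


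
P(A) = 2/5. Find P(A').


P(A') = 1 - P(A) = 1 - 2/5 = 3/5

3/5


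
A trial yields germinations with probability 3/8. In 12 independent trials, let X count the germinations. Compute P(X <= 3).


P(X<=3) = P(X=0) + P(X=1) + P(X=2) + P(X=3)
= 244140625/68719476736 + 439453125/17179869184 + 2900390625/34359738368 + 2900390625/17179869184
= 19404296875/68719476736

19404296875/68719476736


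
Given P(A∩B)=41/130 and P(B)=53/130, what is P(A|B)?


P(A|B) = P(A∩B)/P(B) = (41/130)/(53/130) = 41/53

41/53


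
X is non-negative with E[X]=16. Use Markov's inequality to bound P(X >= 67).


Markov: P(X >= a) <= E[X]/a
P(X >= 67) <= 16/67

16/67


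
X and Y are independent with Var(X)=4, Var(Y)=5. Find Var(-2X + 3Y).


Independence => Cov(X,Y)=0
Var(-2X + 3Y) = (-2)^2*Var(X) + 3^2*Var(Y)
= 4*4 + 9*5 = 61

61


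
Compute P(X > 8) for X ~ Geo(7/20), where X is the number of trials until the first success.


P(X > 8) = P(first 8 trials all fail) = (1-p)^8 = (13/20)^8 = 815730721/25600000000

815730721/25600000000


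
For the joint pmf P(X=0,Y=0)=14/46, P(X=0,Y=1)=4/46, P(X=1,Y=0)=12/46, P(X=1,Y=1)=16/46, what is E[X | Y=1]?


P(Y=1) = 20/46
E[X|Y=1] = (0*4 + 1*16)/20 = 16/20 = 4/5

4/5


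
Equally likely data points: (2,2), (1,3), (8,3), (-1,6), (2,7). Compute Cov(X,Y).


E[X]=12/5, E[Y]=21/5, E[XY]=39/5
Cov(X,Y) = E[XY] - E[X]E[Y] = 39/5 - 12/5*21/5 = -57/25

-57/25


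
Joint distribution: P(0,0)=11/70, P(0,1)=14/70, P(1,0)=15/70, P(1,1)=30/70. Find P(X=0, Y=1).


Read from table: P(X=0, Y=1) = 14/70 = 1/5

1/5


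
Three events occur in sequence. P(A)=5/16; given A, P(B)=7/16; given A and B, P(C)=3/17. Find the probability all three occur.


P(A∩B∩C) = P(A) * P(B|A) * P(C|A∩B)
= 5/16 * 7/16 * 3/17
= 35/256 * 3/17 = 105/4352

105/4352


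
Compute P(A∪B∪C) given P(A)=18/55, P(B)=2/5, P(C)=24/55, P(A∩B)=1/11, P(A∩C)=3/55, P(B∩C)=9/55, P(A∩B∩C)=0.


P(A∪B∪C) = P(A)+P(B)+P(C) - P(AB)-P(AC)-P(BC) + P(ABC)
= 18/55+2/5+24/55 - 1/11-3/55-9/55 + 0
= 47/55

47/55


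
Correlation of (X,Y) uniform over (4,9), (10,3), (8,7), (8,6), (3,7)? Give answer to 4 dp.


Cov(X,Y) = -4.0400, Var(X) = 7.0400, Var(Y) = 3.8400
rho = Cov/(sqrt(VarX)*sqrt(VarY)) = -0.7770

-0.7770


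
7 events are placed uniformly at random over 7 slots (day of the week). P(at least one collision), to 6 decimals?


P(all different) = prod((7-i)/7 for i=0..6) = 0.006120
P(at least one match) = 1 - 0.006120 = 0.993880

0.993880


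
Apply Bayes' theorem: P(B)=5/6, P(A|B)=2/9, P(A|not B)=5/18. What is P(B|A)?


P(A) = P(A|B)P(B) + P(A|B')P(B') = 2/9*5/6 + 5/18*1/6 = 25/108
P(B|A) = P(A|B)P(B)/P(A) = (5/27)/(25/108) = 4/5

4/5


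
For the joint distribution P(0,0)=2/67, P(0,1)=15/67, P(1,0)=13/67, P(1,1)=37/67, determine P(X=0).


P(X=0) = P(0,0)+P(0,1) = 2/67 + 15/67 = 17/67

17/67


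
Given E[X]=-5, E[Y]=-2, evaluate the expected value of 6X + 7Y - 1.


E[6X + 7Y - 1] = 6*E[X] + 7*E[Y] - 1
= (6)*(-5) + (7)*(-2) + (-1)
= -30 - 14 - 1 = -45

-45


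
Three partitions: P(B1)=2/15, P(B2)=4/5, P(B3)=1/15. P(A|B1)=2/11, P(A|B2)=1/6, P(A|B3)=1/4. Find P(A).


P(A) = P(A|B1)P(B1) + P(A|B2)P(B2) + P(A|B3)P(B3)
= 2/11*2/15 + 1/6*4/5 + 1/4*1/15
= 4/165 + 2/15 + 1/60 = 23/132

23/132


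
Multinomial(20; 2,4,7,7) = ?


20! = 2432902008176640000
Denominator: 2!=2 * 4!=24 * 7!=5040 * 7!=5040
Coefficient = 2432902008176640000 / 1219276800 = 1995364800

1995364800


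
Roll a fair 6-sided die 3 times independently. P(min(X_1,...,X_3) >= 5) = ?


P(min >= 5) = P(all X_i >= 5) = (P(X_1 >= 5))^3
= (2/6)^3 = (1/3)^3 = 1/27

1/27


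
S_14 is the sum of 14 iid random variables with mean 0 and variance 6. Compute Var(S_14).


By independence, Var(S_n) = n*Var(X_1) = 14*6 = 84

84


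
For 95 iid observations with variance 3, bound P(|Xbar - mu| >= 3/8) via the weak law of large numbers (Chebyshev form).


Var(Xbar) = Var(X)/n = 3/95
Chebyshev: P(|Xbar-mu| >= 3/8) <= Var(Xbar)/(3/8)^2 = (3/95)/(9/64) = 64/285

64/285


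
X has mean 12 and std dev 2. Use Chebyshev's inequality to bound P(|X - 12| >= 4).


k = 4/2 = 2
Chebyshev: P(|X-mu| >= k*sigma) <= 1/k^2 = 1/2^2 = 1/4

1/4


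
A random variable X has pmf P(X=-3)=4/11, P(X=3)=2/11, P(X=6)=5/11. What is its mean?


E[X] = sum(x * P(x))
= -3*4/11 + 3*2/11 + 6*5/11
= 24/11

24/11


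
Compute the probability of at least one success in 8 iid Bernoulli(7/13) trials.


P(at least one) = 1 - P(none)
P(none) = (1 - 7/13)^8 = (6/13)^8 = 1679616/815730721
P(at least one) = 1 - 1679616/815730721 = 814051105/815730721

814051105/815730721


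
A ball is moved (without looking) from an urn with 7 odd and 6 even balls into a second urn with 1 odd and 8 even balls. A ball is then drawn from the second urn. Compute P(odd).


P(transfer odd) = 7/13; P(transfer even) = 6/13
If odd transferred: Urn II has 2 odd of 10, so P(odd|odd moved) = 1/5
If even transferred: Urn II has 1 odd of 10, so P(odd|even moved) = 1/10
By total probability: P(odd) = 7/13*1/5 + 6/13*1/10 = 2/13

2/13


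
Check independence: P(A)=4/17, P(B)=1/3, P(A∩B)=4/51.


P(A)*P(B) = 4/17*1/3 = 4/51
P(A∩B) = 4/51, which equals P(A)P(B), so independent

Yes, A and B are independent


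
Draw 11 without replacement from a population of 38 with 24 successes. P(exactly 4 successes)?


P(X=4) = C(24,4)*C(14,7) / C(38,11)
= 10626*3432 / 1203322288
= 36468432/1203322288 = 325611/10743949

325611/10743949


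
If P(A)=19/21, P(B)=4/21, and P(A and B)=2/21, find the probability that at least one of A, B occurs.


P(A∪B) = P(A) + P(B) - P(A∩B)
= 19/21 + 4/21 - 2/21 = 1

1


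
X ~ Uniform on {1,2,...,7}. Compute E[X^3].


E[X^3] = (1/7) * sum(x^3 for x=1..7)
= 784/7 = 112

112


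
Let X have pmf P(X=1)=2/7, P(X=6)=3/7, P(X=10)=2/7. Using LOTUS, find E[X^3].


E[X^3] = sum(g(x)*P(x))
= 1*2/7 + 216*3/7 + 1000*2/7
= 2650/7

2650/7


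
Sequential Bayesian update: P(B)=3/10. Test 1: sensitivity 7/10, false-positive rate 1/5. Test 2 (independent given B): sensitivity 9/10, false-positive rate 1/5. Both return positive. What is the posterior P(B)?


After test 1: P(+) = 7/10*3/10 + 1/5*7/10 = 7/20
P(B|+) = (21/100)/(7/20) = 3/5
After test 2 (use post1 as new prior): P(+) = 9/10*3/5 + 1/5*2/5 = 31/50
P(B|+,+) = (27/50)/(31/50) = 27/31

27/31
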